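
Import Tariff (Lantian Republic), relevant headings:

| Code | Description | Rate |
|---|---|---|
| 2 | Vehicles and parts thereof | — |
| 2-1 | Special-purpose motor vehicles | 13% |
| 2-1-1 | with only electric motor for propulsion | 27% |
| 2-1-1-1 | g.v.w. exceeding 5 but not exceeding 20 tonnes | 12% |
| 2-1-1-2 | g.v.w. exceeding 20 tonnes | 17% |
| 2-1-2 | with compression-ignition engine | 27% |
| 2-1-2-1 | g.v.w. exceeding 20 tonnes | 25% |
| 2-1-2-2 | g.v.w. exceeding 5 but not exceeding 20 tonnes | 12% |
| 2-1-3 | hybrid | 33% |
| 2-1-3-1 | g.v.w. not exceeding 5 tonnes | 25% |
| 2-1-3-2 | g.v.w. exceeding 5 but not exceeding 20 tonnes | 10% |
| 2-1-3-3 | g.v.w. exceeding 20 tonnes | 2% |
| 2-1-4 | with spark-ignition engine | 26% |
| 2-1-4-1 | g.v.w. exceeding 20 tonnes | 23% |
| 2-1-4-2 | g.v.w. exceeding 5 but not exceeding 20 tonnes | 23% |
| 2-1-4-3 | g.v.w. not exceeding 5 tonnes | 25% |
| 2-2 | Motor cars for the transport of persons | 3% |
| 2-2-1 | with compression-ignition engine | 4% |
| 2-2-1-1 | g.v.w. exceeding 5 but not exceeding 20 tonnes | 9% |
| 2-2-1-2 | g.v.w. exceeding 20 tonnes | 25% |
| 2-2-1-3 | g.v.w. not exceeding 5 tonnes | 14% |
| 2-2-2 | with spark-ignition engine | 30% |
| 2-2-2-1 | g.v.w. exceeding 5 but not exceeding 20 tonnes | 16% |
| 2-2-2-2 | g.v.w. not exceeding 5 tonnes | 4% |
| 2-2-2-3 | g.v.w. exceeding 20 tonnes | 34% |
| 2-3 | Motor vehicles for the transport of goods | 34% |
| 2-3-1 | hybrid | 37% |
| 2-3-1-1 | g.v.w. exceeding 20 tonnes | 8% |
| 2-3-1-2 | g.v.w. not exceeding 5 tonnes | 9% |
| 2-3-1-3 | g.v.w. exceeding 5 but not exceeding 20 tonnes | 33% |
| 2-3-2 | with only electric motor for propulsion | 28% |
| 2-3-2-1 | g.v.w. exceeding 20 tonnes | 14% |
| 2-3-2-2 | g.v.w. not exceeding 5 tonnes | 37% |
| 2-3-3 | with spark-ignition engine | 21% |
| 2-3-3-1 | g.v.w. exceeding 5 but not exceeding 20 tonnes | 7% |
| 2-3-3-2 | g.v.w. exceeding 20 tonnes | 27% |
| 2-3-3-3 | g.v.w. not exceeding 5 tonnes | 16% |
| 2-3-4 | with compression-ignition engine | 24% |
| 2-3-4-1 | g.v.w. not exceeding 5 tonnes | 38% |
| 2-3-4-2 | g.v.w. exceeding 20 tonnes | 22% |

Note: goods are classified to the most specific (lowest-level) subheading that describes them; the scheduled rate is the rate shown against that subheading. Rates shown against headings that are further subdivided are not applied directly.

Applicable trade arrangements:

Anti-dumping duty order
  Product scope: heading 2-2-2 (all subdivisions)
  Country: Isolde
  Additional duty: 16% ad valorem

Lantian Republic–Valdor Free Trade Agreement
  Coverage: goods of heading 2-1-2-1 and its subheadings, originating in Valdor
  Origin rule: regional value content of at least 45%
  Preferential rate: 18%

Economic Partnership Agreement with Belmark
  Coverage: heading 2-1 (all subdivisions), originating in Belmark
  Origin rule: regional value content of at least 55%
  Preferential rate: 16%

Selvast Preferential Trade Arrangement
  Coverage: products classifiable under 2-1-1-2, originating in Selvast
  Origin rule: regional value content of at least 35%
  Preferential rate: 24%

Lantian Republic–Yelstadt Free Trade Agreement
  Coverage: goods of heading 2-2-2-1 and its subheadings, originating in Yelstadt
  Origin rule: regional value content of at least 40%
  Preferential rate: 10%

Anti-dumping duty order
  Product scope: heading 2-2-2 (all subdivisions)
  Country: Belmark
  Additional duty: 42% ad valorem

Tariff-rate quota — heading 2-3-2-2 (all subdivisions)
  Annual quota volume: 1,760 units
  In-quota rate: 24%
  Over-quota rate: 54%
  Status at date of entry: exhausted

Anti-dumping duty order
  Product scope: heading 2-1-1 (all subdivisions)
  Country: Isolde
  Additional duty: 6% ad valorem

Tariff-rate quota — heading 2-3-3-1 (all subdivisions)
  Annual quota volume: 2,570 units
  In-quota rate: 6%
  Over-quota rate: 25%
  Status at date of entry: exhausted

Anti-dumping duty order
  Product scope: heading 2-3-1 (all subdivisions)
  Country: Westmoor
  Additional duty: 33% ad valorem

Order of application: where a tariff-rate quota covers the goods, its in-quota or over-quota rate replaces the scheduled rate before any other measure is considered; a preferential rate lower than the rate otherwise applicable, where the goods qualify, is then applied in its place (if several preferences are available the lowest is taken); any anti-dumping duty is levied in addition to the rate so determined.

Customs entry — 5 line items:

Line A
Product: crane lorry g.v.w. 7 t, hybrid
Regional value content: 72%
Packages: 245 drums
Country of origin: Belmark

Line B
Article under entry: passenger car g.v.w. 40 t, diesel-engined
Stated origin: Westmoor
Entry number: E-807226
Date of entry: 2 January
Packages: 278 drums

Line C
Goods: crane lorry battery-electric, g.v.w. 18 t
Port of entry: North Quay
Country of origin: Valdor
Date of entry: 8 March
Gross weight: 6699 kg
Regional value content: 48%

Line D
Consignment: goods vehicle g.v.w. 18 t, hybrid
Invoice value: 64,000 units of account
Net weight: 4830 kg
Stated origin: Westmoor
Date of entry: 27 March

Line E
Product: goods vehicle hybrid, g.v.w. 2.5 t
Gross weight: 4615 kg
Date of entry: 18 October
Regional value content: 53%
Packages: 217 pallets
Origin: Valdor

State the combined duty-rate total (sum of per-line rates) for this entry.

122%

Line A: crane lorry → 2-1; hybrid → 2-1-3; g.v.w. 7 t → 2-1-3-2. Scheduled 10%. Belmark agreement on 2-1: RVC ≥ 55% → 16% available; preference 16% not lower than 10% → no reduction. → 10%.
Line B: passenger car → 2-2; diesel-engined → 2-2-1; g.v.w. 40 t → 2-2-1-2. Scheduled 25%. No special measure applies. → 25%.
Line C: crane lorry → 2-1; battery-electric → 2-1-1; g.v.w. 18 t → 2-1-1-1. Scheduled 12%. Valdor agreement on 2-1-2-1: 2-1-1-1 not covered. → 12%.
Line D: goods vehicle → 2-3; hybrid → 2-3-1; g.v.w. 18 t → 2-3-1-3. Scheduled 33%. anti-dumping (Westmoor, 2-3-1): +33%; total 33% + 33% = 66%. → 66%.
Line E: goods vehicle → 2-3; hybrid → 2-3-1; g.v.w. 2.5 t → 2-3-1-2. Scheduled 9%. Valdor agreement on 2-1-2-1: 2-3-1-2 not covered. → 9%.
Sum: 10% + 25% + 12% + 66% + 9% = 122%.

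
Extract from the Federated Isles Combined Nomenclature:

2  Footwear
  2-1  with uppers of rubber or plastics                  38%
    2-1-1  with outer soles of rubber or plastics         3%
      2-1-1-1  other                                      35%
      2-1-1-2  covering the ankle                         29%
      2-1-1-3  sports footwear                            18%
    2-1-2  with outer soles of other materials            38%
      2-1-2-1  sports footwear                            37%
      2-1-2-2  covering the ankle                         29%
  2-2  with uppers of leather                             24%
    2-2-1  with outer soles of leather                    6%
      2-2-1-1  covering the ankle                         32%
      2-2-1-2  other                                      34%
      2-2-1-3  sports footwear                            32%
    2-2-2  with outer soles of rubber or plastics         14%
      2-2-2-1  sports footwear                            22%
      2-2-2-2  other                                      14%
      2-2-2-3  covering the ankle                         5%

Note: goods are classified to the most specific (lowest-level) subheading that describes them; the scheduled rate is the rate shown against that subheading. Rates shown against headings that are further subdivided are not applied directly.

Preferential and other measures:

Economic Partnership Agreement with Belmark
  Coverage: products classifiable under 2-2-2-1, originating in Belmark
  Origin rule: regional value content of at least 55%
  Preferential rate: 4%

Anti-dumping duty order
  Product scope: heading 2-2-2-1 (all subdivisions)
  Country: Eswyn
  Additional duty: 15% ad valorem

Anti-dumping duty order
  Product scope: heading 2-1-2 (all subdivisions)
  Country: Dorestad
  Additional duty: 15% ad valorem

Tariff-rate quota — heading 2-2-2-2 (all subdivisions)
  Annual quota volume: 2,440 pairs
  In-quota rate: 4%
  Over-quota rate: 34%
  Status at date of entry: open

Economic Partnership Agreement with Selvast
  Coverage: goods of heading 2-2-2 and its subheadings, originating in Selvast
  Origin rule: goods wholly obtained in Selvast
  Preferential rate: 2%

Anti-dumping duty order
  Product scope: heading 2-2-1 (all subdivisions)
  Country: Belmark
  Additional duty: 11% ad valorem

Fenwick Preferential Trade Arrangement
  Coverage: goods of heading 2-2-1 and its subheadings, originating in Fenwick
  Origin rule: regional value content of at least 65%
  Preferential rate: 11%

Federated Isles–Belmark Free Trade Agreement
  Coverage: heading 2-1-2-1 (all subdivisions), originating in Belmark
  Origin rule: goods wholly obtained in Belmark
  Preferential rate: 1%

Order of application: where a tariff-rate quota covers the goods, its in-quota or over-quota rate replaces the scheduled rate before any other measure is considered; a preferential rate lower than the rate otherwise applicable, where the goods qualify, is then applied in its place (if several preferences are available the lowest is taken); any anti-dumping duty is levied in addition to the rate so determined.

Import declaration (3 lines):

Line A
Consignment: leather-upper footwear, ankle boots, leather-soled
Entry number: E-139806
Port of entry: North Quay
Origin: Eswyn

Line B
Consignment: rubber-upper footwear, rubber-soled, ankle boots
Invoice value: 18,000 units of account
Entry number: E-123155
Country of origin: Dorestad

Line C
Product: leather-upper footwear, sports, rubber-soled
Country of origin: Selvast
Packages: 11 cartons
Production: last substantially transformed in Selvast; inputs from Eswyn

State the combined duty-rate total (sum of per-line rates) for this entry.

83%

Line A: leather-upper → 2-2; leather-soled → 2-2-1; ankle boots → 2-2-1-1. Scheduled 32%. No special measure applies. → 32%.
Line B: rubber-upper → 2-1; rubber-soled → 2-1-1; ankle boots → 2-1-1-2. Scheduled 29%. No special measure applies. → 29%.
Line C: leather-upper → 2-2; rubber-soled → 2-2-2; sports → 2-2-2-1. Scheduled 22%. Selvast agreement on 2-2-2: not wholly obtained. → 22%.
Sum: 32% + 29% + 22% = 83%.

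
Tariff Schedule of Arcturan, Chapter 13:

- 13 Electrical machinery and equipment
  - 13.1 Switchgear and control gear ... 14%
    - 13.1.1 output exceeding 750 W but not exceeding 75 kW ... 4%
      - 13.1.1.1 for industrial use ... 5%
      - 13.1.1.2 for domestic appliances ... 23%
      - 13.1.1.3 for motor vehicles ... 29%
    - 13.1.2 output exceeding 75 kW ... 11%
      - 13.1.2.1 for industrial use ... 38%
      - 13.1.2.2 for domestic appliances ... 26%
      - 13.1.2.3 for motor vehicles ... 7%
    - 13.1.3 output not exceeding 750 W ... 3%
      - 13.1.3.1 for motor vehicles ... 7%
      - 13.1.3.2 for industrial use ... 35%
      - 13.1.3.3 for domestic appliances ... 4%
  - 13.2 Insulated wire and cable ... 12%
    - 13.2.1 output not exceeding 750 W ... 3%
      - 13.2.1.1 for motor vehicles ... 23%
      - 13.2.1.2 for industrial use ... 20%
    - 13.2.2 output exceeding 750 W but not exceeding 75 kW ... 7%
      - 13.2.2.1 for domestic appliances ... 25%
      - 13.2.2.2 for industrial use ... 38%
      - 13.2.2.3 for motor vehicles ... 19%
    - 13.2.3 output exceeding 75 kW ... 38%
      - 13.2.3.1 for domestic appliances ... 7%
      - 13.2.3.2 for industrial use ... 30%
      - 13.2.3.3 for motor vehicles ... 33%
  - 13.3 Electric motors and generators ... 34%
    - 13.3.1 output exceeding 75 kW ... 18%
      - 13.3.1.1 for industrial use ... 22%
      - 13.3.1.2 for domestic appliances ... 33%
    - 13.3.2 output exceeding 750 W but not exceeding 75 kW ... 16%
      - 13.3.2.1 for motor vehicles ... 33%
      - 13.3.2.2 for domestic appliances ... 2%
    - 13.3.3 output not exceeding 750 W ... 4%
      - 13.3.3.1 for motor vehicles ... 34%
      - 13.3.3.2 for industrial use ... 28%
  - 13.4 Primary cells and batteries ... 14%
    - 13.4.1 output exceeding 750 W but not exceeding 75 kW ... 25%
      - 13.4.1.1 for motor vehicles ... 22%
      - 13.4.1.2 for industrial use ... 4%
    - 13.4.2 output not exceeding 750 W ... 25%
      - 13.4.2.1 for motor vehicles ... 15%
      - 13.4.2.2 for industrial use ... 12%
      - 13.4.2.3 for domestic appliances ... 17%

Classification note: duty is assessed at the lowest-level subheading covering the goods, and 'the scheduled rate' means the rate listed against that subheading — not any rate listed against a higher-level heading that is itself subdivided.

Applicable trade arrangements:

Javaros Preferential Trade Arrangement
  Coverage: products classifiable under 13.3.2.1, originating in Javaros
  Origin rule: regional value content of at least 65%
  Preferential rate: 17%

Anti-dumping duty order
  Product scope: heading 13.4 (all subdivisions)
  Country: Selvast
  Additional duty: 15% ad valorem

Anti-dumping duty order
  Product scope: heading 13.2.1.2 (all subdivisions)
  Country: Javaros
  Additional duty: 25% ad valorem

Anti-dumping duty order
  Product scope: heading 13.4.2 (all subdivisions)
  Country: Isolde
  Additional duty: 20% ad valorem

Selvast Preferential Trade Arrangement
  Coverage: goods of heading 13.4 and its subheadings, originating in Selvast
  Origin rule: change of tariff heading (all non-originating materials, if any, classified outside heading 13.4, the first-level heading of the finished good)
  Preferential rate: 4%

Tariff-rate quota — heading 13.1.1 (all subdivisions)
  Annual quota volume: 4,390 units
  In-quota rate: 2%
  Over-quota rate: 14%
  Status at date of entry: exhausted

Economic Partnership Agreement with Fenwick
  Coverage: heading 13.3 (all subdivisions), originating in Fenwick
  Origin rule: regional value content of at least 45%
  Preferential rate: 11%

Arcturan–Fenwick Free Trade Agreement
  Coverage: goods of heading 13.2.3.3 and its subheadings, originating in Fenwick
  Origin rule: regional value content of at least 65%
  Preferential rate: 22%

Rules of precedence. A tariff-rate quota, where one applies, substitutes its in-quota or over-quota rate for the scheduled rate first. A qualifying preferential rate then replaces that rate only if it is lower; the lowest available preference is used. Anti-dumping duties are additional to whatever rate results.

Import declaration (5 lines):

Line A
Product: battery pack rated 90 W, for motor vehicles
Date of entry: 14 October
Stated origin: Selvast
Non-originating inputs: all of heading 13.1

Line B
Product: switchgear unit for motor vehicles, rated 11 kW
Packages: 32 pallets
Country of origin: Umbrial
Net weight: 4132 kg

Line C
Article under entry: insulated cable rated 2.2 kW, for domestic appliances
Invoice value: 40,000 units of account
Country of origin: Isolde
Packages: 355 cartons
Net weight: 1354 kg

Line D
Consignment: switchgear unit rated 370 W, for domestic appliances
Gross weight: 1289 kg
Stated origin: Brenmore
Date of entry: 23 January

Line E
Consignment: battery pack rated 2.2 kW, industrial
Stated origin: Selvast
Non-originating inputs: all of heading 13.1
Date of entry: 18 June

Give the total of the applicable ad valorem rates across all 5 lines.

Line A: battery pack → 13.4; rated 90 W → 13.4.2; for motor vehicles → 13.4.2.1. Scheduled 15%. Selvast agreement on 13.4: CTH met → 4% available; preferential 4%; anti-dumping (Selvast, 13.4): +15%; total 4% + 15% = 19%. → 19%.
Line B: switchgear unit → 13.1; rated 11 kW → 13.1.1; for motor vehicles → 13.1.1.3. Scheduled 29%. quota on 13.1.1 exhausted → over-quota 14%. → 14%.
Line C: insulated cable → 13.2; rated 2.2 kW → 13.2.2; for domestic appliances → 13.2.2.1. Scheduled 25%. No special measure applies. → 25%.
Line D: switchgear unit → 13.1; rated 370 W → 13.1.3; for domestic appliances → 13.1.3.3. Scheduled 4%. No special measure applies. → 4%.
Line E: battery pack → 13.4; rated 2.2 kW → 13.4.1; industrial → 13.4.1.2. Scheduled 4%. Selvast agreement on 13.4: CTH met → 4% available; preference 4% not lower than 4% → no reduction; anti-dumping (Selvast, 13.4): +15%; total 4% + 15% = 19%. → 19%.
Sum: 19% + 14% + 25% + 4% + 19% = 81%.

81%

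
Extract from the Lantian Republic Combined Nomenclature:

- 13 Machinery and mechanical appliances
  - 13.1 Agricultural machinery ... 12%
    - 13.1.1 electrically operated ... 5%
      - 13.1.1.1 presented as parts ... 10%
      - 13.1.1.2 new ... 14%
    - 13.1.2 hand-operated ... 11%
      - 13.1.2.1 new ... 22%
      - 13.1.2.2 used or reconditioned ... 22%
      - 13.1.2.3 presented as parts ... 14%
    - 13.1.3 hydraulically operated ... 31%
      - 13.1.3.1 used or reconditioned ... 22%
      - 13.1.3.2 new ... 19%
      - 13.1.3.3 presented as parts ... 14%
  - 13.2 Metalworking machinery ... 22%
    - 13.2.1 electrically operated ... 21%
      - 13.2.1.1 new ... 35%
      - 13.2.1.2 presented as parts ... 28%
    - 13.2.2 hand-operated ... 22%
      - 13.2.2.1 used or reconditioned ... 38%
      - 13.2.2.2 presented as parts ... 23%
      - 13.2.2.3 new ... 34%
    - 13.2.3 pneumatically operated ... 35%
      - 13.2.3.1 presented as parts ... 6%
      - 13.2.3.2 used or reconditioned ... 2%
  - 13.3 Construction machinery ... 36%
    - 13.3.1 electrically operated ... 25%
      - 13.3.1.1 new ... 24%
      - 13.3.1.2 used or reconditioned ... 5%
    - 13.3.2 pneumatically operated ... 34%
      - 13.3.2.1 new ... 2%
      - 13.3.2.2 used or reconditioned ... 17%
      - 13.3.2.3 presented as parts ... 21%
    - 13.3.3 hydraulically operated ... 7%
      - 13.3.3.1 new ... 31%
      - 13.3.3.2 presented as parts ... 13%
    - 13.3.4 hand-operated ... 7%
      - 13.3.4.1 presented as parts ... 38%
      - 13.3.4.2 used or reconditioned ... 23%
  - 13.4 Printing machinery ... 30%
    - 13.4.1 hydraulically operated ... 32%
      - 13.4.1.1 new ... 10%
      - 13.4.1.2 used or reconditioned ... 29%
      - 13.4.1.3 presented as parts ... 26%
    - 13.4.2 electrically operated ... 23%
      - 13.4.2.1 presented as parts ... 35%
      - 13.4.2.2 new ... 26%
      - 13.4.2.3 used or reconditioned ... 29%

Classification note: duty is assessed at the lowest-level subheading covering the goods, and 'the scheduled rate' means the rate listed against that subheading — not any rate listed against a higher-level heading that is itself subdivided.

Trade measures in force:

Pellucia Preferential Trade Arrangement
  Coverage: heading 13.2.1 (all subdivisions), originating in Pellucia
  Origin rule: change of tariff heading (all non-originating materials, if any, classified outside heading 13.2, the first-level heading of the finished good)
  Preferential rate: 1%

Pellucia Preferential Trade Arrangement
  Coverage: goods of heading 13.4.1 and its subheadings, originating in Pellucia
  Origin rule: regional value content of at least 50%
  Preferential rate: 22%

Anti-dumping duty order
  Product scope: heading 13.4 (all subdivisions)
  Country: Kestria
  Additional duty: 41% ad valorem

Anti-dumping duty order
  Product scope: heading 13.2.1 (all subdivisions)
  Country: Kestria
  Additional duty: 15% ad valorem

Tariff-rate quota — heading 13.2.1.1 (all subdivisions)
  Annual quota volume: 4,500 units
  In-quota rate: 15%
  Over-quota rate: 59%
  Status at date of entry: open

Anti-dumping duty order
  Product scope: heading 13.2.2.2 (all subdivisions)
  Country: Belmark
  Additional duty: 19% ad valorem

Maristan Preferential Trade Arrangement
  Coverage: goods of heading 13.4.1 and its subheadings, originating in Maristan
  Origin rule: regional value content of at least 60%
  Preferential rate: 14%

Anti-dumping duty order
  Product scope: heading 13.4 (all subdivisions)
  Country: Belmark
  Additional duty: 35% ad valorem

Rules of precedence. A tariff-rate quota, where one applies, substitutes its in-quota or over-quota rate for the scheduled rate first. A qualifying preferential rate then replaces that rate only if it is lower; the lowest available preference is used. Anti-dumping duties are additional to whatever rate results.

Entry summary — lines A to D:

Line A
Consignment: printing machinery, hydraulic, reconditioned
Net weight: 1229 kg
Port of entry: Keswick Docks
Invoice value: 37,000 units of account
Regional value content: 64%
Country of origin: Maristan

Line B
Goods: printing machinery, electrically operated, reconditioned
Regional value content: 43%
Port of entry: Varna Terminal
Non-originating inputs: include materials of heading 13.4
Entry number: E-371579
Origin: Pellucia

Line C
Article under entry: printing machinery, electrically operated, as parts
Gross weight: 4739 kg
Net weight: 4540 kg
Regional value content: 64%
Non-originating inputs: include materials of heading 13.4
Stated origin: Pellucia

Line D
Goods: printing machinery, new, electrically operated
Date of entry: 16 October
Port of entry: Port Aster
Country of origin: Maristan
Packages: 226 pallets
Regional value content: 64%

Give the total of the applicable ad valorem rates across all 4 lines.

Line A: printing → 13.4; hydraulic → 13.4.1; reconditioned → 13.4.1.2. Scheduled 29%. Maristan agreement on 13.4.1: RVC ≥ 60% → 14% available; preferential 14%. → 14%.
Line B: printing → 13.4; electrically operated → 13.4.2; reconditioned → 13.4.2.3. Scheduled 29%. Pellucia agreement on 13.2.1: 13.4.2.3 not covered; Pellucia agreement on 13.4.1: 13.4.2.3 not covered. → 29%.
Line C: printing → 13.4; electrically operated → 13.4.2; as parts → 13.4.2.1. Scheduled 35%. Pellucia agreement on 13.2.1: 13.4.2.1 not covered; Pellucia agreement on 13.4.1: 13.4.2.1 not covered. → 35%.
Line D: printing → 13.4; electrically operated → 13.4.2; new → 13.4.2.2. Scheduled 26%. Maristan agreement on 13.4.1: 13.4.2.2 not covered. → 26%.
Sum: 14% + 29% + 35% + 26% = 104%.

104%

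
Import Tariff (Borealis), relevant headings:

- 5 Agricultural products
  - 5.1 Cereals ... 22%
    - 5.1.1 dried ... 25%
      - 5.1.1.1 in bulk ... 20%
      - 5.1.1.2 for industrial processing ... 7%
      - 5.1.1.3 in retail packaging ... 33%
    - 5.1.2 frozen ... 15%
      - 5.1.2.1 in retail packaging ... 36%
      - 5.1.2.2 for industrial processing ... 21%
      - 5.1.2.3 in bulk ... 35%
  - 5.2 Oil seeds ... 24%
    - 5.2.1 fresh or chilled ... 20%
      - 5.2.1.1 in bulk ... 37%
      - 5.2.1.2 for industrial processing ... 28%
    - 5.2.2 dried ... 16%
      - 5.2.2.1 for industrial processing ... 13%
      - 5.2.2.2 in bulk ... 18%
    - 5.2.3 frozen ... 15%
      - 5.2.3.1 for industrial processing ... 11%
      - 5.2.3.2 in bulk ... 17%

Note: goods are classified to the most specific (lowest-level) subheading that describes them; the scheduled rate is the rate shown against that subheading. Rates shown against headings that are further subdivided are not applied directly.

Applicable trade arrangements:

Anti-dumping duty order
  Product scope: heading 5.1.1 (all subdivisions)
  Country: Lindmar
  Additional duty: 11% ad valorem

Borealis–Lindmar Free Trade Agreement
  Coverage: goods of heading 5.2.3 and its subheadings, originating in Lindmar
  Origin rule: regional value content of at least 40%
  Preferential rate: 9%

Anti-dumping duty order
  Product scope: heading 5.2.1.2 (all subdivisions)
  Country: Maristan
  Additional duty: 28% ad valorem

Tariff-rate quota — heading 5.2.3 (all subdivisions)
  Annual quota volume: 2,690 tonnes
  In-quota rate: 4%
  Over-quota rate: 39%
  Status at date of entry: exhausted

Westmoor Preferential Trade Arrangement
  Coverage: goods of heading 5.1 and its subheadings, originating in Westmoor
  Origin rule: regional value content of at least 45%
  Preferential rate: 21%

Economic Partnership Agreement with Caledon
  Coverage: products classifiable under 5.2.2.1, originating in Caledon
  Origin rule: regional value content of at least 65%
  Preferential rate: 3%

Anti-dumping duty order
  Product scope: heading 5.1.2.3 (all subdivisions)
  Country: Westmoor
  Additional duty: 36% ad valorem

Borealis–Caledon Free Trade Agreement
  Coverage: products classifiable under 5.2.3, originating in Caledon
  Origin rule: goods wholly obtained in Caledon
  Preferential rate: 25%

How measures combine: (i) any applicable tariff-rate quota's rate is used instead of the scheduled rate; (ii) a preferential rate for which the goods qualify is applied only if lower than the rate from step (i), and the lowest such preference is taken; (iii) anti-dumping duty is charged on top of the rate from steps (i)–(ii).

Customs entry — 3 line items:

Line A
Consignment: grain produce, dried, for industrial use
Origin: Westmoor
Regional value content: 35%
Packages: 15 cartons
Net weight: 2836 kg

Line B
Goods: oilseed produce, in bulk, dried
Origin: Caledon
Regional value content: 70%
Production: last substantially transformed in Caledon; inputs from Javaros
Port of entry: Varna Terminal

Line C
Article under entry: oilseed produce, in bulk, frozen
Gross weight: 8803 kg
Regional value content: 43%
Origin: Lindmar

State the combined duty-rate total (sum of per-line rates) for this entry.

Line A: grain → 5.1; dried → 5.1.1; for industrial use → 5.1.1.2. Scheduled 7%. Westmoor agreement on 5.1: RVC < 45%. → 7%.
Line B: oilseed → 5.2; dried → 5.2.2; in bulk → 5.2.2.2. Scheduled 18%. Caledon agreement on 5.2.2.1: 5.2.2.2 not covered; Caledon agreement on 5.2.3: 5.2.2.2 not covered. → 18%.
Line C: oilseed → 5.2; frozen → 5.2.3; in bulk → 5.2.3.2. Scheduled 17%. quota on 5.2.3 exhausted → over-quota 39%; Lindmar agreement on 5.2.3: RVC ≥ 40% → 9% available; preferential 9%. → 9%.
Sum: 7% + 18% + 9% = 34%.

34%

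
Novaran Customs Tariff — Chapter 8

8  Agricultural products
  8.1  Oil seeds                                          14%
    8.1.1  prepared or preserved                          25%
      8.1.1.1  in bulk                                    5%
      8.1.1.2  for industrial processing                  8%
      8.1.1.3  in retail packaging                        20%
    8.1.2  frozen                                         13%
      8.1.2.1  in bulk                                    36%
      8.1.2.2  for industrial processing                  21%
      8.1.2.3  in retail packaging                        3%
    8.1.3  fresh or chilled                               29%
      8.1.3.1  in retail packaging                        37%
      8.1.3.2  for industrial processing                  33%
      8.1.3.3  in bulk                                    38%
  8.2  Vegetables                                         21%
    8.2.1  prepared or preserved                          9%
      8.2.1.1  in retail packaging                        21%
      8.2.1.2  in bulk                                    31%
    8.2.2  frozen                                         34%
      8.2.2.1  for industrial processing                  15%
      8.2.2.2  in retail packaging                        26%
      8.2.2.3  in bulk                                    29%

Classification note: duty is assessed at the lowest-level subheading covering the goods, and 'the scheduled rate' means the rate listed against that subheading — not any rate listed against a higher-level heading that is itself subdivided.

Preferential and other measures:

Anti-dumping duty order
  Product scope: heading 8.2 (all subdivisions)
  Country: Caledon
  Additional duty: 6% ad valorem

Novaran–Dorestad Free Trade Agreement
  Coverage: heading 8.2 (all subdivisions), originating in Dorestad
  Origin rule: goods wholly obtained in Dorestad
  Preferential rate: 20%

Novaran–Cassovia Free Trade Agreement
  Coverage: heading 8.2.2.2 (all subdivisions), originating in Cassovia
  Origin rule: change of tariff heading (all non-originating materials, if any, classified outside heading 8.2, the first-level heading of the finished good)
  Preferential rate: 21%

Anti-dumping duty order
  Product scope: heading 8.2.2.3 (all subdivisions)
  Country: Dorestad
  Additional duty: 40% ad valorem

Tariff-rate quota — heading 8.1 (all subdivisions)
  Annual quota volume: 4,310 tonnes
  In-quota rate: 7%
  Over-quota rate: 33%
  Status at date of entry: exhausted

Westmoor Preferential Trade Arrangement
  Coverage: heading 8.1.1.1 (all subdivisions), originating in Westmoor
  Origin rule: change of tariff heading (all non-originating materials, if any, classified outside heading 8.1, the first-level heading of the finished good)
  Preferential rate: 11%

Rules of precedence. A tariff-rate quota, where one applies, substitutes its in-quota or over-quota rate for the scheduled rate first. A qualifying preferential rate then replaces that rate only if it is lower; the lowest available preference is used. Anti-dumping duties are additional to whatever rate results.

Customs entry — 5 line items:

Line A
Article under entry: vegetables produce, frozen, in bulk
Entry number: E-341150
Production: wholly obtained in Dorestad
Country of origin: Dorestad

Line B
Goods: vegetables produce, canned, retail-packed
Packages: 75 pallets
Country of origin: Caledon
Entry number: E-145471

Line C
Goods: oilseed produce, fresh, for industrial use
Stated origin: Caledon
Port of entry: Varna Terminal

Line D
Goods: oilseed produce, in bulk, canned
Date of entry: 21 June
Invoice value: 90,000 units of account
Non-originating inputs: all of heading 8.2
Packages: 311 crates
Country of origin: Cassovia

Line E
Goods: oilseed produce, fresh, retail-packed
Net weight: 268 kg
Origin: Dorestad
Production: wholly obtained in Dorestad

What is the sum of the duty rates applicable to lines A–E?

186%

Line A: vegetables → 8.2; frozen → 8.2.2; in bulk → 8.2.2.3. Scheduled 29%. Dorestad agreement on 8.2: wholly obtained → 20% available; preferential 20%; anti-dumping (Dorestad, 8.2.2.3): +40%; total 20% + 40% = 60%. → 60%.
Line B: vegetables → 8.2; canned → 8.2.1; retail-packed → 8.2.1.1. Scheduled 21%. anti-dumping (Caledon, 8.2): +6%; total 21% + 6% = 27%. → 27%.
Line C: oilseed → 8.1; fresh → 8.1.3; for industrial use → 8.1.3.2. Scheduled 33%. quota on 8.1 exhausted → over-quota 33%. → 33%.
Line D: oilseed → 8.1; canned → 8.1.1; in bulk → 8.1.1.1. Scheduled 5%. quota on 8.1 exhausted → over-quota 33%; Cassovia agreement on 8.2.2.2: 8.1.1.1 not covered. → 33%.
Line E: oilseed → 8.1; fresh → 8.1.3; retail-packed → 8.1.3.1. Scheduled 37%. quota on 8.1 exhausted → over-quota 33%; Dorestad agreement on 8.2: 8.1.3.1 not covered. → 33%.
Sum: 60% + 27% + 33% + 33% + 33% = 186%.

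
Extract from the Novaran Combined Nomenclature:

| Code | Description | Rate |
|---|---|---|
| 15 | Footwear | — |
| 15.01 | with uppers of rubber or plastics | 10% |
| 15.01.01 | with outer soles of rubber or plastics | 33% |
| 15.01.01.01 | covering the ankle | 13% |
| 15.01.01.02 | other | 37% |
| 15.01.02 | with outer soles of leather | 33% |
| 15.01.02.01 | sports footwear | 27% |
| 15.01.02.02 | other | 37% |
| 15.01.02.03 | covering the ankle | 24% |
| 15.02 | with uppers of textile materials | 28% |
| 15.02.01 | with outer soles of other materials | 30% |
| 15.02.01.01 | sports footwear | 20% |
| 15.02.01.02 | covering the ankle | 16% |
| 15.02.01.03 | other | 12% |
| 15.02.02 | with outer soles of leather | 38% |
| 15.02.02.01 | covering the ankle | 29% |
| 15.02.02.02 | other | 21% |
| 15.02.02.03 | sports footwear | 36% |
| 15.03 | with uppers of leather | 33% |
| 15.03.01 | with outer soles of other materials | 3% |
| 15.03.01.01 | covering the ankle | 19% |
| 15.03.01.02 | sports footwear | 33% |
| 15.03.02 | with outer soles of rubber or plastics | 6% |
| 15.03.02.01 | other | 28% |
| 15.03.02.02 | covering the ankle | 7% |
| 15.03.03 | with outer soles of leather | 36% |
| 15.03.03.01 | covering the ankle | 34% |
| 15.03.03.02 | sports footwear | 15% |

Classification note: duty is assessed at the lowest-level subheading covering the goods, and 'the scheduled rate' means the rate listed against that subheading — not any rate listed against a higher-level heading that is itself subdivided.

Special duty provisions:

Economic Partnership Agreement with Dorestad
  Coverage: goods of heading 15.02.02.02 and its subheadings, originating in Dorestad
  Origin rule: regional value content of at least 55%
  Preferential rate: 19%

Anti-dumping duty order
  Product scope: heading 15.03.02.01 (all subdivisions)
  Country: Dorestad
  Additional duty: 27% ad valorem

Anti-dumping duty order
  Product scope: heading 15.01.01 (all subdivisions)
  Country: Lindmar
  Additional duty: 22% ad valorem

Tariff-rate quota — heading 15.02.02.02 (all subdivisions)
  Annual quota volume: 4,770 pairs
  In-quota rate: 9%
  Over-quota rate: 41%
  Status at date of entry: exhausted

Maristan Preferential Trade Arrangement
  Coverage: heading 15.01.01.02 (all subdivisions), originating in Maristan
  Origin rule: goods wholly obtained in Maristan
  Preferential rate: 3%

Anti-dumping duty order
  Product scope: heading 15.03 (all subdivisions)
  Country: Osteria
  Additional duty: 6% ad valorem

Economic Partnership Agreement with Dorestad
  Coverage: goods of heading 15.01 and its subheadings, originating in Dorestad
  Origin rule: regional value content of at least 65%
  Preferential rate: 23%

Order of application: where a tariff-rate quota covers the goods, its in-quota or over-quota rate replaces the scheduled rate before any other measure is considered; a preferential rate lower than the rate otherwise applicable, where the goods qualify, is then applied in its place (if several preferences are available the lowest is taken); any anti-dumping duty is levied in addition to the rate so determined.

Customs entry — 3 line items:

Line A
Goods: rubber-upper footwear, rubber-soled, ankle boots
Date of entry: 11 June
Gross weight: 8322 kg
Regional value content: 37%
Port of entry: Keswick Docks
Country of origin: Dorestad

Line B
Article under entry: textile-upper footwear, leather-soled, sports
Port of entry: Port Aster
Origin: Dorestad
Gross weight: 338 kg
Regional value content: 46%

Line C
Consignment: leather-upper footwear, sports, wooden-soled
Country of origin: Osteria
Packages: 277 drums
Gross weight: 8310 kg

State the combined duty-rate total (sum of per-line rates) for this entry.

Line A: rubber-upper → 15.01; rubber-soled → 15.01.01; ankle boots → 15.01.01.01. Scheduled 13%. Dorestad agreement on 15.02.02.02: 15.01.01.01 not covered; Dorestad agreement on 15.01: RVC < 65%. → 13%.
Line B: textile-upper → 15.02; leather-soled → 15.02.02; sports → 15.02.02.03. Scheduled 36%. Dorestad agreement on 15.02.02.02: 15.02.02.03 not covered; Dorestad agreement on 15.01: 15.02.02.03 not covered. → 36%.
Line C: leather-upper → 15.03; wooden-soled → 15.03.01; sports → 15.03.01.02. Scheduled 33%. anti-dumping (Osteria, 15.03): +6%; total 33% + 6% = 39%. → 39%.
Sum: 13% + 36% + 39% = 88%.

88%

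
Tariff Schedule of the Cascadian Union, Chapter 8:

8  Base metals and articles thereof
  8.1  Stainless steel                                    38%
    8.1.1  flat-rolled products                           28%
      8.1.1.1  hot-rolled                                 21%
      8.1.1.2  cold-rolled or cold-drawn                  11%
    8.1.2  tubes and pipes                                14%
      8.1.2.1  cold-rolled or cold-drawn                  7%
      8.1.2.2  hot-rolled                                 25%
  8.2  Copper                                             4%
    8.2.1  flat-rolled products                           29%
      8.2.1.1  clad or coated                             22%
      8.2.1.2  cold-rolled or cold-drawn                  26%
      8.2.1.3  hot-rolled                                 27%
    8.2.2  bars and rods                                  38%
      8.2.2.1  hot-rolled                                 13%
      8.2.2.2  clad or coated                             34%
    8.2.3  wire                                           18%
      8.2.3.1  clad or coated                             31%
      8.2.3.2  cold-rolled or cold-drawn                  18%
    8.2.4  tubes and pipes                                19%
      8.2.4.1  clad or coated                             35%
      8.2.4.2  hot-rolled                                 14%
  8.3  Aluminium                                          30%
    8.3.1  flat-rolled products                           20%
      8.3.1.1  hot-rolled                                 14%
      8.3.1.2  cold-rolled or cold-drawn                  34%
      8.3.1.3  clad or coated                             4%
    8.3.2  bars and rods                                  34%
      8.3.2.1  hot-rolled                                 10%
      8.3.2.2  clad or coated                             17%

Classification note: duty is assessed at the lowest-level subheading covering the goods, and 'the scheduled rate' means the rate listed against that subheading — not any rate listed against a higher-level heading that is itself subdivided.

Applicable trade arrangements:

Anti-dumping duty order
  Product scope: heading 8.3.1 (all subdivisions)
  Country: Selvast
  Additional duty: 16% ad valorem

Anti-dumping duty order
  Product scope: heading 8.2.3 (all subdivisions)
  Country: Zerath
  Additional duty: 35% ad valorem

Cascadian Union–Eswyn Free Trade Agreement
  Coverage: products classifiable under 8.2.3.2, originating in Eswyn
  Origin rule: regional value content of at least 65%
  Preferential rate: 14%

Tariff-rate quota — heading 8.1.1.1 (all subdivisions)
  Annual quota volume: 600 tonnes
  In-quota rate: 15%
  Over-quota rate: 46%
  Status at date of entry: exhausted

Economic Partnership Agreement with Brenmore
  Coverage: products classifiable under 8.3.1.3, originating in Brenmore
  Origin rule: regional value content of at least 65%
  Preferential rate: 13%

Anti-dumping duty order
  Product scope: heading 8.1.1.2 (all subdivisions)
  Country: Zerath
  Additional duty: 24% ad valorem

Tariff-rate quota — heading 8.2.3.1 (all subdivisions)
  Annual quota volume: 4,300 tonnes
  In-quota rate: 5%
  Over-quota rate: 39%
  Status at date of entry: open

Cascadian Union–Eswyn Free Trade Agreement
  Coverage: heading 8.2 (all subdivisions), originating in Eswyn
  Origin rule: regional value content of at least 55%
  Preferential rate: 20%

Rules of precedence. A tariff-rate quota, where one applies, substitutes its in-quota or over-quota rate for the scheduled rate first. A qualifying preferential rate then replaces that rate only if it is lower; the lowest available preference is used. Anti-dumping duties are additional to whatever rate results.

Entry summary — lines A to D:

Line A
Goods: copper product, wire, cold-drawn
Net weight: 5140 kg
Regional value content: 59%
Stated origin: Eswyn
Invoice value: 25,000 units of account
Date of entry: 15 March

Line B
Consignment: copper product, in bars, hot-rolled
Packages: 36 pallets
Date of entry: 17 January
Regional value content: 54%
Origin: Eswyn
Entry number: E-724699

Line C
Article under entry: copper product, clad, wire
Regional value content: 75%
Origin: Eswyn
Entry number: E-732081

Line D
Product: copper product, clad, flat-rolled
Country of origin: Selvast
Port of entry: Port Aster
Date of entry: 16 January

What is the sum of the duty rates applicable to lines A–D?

58%

Line A: copper → 8.2; wire → 8.2.3; cold-drawn → 8.2.3.2. Scheduled 18%. Eswyn agreement on 8.2.3.2: RVC < 65%; Eswyn agreement on 8.2: RVC ≥ 55% → 20% available; preference 20% not lower than 18% → no reduction. → 18%.
Line B: copper → 8.2; in bars → 8.2.2; hot-rolled → 8.2.2.1. Scheduled 13%. Eswyn agreement on 8.2.3.2: 8.2.2.1 not covered; Eswyn agreement on 8.2: RVC < 55%. → 13%.
Line C: copper → 8.2; wire → 8.2.3; clad → 8.2.3.1. Scheduled 31%. quota on 8.2.3.1 open → in-quota 5%; Eswyn agreement on 8.2.3.2: 8.2.3.1 not covered; Eswyn agreement on 8.2: RVC ≥ 55% → 20% available; preference 20% not lower than 5% → no reduction. → 5%.
Line D: copper → 8.2; flat-rolled → 8.2.1; clad → 8.2.1.1. Scheduled 22%. No special measure applies. → 22%.
Sum: 18% + 13% + 5% + 22% = 58%.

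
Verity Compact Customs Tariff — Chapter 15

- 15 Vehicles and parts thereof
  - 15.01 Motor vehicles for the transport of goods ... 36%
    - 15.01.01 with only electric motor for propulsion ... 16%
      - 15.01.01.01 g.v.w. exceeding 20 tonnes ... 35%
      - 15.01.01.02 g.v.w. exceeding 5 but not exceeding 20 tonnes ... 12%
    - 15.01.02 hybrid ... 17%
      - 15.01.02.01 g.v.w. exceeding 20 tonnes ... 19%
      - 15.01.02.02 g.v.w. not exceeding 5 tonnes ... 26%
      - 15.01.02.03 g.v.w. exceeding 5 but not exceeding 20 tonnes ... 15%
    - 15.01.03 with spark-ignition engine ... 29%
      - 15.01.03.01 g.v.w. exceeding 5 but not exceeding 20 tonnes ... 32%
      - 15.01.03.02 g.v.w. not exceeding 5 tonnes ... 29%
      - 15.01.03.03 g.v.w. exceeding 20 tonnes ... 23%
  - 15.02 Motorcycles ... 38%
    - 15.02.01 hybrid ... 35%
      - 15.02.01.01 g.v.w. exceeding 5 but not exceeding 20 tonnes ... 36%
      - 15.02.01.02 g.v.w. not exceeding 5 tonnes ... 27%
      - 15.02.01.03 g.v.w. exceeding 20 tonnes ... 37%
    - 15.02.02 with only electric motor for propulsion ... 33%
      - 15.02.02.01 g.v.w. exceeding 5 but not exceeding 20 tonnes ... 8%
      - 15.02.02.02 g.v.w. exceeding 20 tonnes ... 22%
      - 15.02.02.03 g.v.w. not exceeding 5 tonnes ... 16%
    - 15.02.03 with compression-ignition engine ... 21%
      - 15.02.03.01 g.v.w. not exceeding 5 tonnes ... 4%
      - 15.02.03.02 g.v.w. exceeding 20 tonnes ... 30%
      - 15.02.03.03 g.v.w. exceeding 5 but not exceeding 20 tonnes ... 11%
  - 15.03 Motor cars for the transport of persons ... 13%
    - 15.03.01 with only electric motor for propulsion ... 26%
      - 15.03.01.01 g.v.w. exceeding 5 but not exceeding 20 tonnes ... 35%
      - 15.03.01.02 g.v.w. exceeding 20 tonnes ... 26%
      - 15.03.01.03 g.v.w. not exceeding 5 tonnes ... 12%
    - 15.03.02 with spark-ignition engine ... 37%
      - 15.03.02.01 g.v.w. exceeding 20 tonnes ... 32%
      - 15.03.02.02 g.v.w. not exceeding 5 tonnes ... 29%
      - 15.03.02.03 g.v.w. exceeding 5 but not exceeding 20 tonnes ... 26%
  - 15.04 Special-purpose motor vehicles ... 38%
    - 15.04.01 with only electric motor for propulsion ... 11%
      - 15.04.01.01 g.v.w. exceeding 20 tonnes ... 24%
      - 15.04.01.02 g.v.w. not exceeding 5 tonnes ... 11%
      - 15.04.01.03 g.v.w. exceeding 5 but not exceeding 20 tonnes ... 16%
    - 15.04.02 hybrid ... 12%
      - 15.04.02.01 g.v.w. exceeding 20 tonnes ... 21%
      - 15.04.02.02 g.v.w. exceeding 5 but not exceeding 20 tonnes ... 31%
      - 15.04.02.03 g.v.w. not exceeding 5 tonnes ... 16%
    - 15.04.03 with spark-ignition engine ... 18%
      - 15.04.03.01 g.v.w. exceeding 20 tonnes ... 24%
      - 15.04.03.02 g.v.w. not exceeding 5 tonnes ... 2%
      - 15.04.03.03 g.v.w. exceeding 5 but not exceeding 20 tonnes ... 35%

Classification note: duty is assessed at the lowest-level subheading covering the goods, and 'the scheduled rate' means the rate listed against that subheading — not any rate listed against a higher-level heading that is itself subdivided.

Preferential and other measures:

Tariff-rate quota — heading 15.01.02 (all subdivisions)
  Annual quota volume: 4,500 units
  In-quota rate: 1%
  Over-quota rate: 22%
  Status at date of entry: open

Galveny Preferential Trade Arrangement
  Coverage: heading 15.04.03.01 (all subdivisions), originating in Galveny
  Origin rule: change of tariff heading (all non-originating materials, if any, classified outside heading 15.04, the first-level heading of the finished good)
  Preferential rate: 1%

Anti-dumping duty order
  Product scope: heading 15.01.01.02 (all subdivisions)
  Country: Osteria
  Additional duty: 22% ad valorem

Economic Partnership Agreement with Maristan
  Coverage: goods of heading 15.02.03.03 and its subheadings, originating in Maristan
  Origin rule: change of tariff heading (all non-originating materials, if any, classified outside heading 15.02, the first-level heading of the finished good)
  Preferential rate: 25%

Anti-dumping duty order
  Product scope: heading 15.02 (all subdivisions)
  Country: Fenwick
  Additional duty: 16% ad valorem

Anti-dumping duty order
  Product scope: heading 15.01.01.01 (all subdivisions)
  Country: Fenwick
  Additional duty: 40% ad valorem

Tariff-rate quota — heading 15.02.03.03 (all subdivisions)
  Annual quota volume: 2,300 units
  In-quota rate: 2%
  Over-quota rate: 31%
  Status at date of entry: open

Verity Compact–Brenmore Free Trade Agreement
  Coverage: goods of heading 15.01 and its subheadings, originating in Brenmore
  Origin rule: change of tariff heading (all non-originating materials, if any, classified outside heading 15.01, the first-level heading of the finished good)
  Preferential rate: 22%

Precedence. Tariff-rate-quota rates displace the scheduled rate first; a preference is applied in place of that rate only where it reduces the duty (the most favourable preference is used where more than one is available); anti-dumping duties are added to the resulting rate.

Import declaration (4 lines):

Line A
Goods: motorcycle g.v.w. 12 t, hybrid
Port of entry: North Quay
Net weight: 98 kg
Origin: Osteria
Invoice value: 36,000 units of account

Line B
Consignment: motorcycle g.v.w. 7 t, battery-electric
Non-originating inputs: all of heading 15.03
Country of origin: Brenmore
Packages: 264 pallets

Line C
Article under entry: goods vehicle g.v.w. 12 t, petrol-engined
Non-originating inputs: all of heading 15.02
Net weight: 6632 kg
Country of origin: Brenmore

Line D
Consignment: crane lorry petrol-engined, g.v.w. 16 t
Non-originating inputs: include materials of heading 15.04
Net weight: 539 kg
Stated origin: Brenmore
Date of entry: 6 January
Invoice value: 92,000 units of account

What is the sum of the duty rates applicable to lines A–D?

101%

Line A: motorcycle → 15.02; hybrid → 15.02.01; g.v.w. 12 t → 15.02.01.01. Scheduled 36%. No special measure applies. → 36%.
Line B: motorcycle → 15.02; battery-electric → 15.02.02; g.v.w. 7 t → 15.02.02.01. Scheduled 8%. Brenmore agreement on 15.01: 15.02.02.01 not covered. → 8%.
Line C: goods vehicle → 15.01; petrol-engined → 15.01.03; g.v.w. 12 t → 15.01.03.01. Scheduled 32%. Brenmore agreement on 15.01: CTH met → 22% available; preferential 22%. → 22%.
Line D: crane lorry → 15.04; petrol-engined → 15.04.03; g.v.w. 16 t → 15.04.03.03. Scheduled 35%. Brenmore agreement on 15.01: 15.04.03.03 not covered. → 35%.
Sum: 36% + 8% + 22% + 35% = 101%.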